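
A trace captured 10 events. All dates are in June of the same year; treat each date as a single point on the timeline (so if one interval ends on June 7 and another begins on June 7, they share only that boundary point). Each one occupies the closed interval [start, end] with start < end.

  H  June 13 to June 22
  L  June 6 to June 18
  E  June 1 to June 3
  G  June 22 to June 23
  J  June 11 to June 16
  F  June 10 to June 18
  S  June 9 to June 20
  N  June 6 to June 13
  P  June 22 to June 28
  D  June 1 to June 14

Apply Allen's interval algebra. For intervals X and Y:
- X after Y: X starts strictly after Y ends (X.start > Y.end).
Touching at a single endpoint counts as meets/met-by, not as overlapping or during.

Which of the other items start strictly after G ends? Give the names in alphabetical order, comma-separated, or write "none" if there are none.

none

Target G = [June 22, June 23].
D [June 1, June 14] → before → no.
E [June 1, June 3] → before → no.
F [June 10, June 18] → before → no.
H [June 13, June 22] → meets → no.
J [June 11, June 16] → before → no.
L [June 6, June 18] → before → no.
N [June 6, June 13] → before → no.
P [June 22, June 28] → started-by → no.
S [June 9, June 20] → before → no.
Result: none.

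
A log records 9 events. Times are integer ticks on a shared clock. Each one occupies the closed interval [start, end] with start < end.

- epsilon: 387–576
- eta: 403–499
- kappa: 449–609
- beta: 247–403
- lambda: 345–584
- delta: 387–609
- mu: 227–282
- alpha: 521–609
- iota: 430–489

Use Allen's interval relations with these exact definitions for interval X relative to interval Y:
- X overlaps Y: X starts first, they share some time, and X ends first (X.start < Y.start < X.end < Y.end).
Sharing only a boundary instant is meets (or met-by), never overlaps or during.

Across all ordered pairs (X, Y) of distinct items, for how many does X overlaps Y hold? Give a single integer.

11

Checking all 72 ordered pairs for relation 'overlaps'; matching pairs in alphabetical order:
(beta, delta): beta overlaps delta ✓
(beta, epsilon): beta overlaps epsilon ✓
(beta, lambda): beta overlaps lambda ✓
(epsilon, alpha): epsilon overlaps alpha ✓
(epsilon, kappa): epsilon overlaps kappa ✓
(eta, kappa): eta overlaps kappa ✓
(iota, kappa): iota overlaps kappa ✓
(lambda, alpha): lambda overlaps alpha ✓
(lambda, delta): lambda overlaps delta ✓
(lambda, kappa): lambda overlaps kappa ✓
(mu, beta): mu overlaps beta ✓
Count: 11.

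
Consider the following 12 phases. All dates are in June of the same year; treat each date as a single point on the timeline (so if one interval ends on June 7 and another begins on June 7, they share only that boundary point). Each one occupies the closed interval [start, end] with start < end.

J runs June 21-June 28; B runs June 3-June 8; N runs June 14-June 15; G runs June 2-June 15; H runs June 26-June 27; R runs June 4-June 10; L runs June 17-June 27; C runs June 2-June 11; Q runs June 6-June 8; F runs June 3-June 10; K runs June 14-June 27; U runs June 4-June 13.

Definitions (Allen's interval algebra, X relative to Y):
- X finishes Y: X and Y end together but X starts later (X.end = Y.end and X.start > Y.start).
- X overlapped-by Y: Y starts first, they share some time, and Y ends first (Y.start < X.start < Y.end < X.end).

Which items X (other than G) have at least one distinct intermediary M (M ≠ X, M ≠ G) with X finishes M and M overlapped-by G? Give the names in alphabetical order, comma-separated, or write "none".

Target G = [June 2, June 15].
Intermediaries M with M overlapped-by G: K.
Via K — items with X finishes K: H, L.
Union: H, L.

H, L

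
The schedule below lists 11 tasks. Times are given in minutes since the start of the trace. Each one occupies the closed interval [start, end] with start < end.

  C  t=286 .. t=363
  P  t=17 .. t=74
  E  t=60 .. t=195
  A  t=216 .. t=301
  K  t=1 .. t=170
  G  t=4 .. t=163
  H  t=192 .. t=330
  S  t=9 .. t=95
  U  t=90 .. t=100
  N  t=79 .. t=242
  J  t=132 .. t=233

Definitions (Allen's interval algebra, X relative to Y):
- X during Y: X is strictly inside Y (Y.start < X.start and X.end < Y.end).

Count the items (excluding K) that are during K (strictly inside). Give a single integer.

4

Target K = [t=1, t=170].
A [t=216, t=301] → after → no.
C [t=286, t=363] → after → no.
E [t=60, t=195] → overlapped-by → no.
G [t=4, t=163] → during → counts.
H [t=192, t=330] → after → no.
J [t=132, t=233] → overlapped-by → no.
N [t=79, t=242] → overlapped-by → no.
P [t=17, t=74] → during → counts.
S [t=9, t=95] → during → counts.
U [t=90, t=100] → during → counts.
Total: 4.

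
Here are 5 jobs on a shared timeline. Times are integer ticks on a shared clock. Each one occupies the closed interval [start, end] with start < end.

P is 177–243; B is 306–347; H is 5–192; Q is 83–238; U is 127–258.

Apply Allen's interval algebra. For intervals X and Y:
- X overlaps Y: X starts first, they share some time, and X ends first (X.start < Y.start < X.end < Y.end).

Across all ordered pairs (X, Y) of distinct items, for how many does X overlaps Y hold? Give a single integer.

5

Checking all 20 ordered pairs for relation 'overlaps'; matching pairs in alphabetical order:
(H, P): H overlaps P ✓
(H, Q): H overlaps Q ✓
(H, U): H overlaps U ✓
(Q, P): Q overlaps P ✓
(Q, U): Q overlaps U ✓
Count: 5.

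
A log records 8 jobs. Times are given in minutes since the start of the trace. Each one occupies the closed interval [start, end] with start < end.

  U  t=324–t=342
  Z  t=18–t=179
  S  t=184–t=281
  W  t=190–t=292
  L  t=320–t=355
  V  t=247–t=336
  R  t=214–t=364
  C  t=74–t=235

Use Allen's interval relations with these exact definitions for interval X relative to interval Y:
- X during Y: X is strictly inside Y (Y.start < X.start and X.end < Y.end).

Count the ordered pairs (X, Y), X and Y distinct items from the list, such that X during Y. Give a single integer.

Checking all 56 ordered pairs for relation 'during'; matching pairs in alphabetical order:
(L, R): L during R ✓
(U, L): U during L ✓
(U, R): U during R ✓
(V, R): V during R ✓
Count: 4.

4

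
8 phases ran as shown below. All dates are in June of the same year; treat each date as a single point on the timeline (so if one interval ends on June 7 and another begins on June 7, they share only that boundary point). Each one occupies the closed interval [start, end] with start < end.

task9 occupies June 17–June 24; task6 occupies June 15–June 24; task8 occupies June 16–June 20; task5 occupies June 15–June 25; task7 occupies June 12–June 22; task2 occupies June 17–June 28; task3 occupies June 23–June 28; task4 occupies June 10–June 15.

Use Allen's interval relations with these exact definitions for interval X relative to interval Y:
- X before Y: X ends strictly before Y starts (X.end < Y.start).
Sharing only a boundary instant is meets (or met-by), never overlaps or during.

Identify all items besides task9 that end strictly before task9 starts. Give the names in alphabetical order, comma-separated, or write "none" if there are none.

Target task9 = [June 17, June 24].
task2 [June 17, June 28] → started-by → no.
task3 [June 23, June 28] → overlapped-by → no.
task4 [June 10, June 15] → before → yes.
task5 [June 15, June 25] → contains → no.
task6 [June 15, June 24] → finished-by → no.
task7 [June 12, June 22] → overlaps → no.
task8 [June 16, June 20] → overlaps → no.
Result: task4.

task4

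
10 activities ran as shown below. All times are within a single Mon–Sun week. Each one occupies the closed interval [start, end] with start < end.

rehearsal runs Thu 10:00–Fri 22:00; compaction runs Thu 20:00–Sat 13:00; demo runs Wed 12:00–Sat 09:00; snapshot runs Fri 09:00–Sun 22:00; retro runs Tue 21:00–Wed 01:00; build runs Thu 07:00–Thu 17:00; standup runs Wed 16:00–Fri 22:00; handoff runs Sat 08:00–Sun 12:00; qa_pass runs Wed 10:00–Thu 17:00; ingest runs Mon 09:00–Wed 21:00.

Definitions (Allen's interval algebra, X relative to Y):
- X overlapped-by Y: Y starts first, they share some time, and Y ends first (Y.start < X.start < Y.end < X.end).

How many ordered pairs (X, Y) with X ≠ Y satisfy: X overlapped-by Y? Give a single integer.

16

Checking all 90 ordered pairs for relation 'overlapped-by'; matching pairs in alphabetical order:
(compaction, demo): compaction overlapped-by demo ✓
(compaction, rehearsal): compaction overlapped-by rehearsal ✓
(compaction, standup): compaction overlapped-by standup ✓
(demo, ingest): demo overlapped-by ingest ✓
(demo, qa_pass): demo overlapped-by qa_pass ✓
(handoff, compaction): handoff overlapped-by compaction ✓
(handoff, demo): handoff overlapped-by demo ✓
(qa_pass, ingest): qa_pass overlapped-by ingest ✓
(rehearsal, build): rehearsal overlapped-by build ✓
(rehearsal, qa_pass): rehearsal overlapped-by qa_pass ✓
(snapshot, compaction): snapshot overlapped-by compaction ✓
(snapshot, demo): snapshot overlapped-by demo ✓
(snapshot, rehearsal): snapshot overlapped-by rehearsal ✓
(snapshot, standup): snapshot overlapped-by standup ✓
(standup, ingest): standup overlapped-by ingest ✓
(standup, qa_pass): standup overlapped-by qa_pass ✓
Count: 16.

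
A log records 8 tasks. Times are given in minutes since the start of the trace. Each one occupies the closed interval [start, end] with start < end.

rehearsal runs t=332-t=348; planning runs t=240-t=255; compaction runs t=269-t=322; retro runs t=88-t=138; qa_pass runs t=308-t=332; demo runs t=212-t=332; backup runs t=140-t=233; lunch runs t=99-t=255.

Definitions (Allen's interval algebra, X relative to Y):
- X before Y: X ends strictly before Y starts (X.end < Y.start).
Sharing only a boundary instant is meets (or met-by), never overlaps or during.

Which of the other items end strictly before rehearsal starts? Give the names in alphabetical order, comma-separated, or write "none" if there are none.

backup, compaction, lunch, planning, retro

Target rehearsal = [t=332, t=348].
backup [t=140, t=233] → before → yes.
compaction [t=269, t=322] → before → yes.
demo [t=212, t=332] → meets → no.
lunch [t=99, t=255] → before → yes.
planning [t=240, t=255] → before → yes.
qa_pass [t=308, t=332] → meets → no.
retro [t=88, t=138] → before → yes.
Result: backup, compaction, lunch, planning, retro.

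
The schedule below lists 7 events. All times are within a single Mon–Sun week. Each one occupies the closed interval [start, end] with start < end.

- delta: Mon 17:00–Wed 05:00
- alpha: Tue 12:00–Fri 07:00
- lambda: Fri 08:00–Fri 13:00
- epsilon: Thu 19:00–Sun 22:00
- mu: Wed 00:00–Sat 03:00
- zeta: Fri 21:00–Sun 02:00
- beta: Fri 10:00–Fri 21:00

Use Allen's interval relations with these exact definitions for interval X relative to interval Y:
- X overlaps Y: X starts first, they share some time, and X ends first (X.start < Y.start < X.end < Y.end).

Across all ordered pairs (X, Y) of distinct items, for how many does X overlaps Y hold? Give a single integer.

Checking all 42 ordered pairs for relation 'overlaps'; matching pairs in alphabetical order:
(alpha, epsilon): alpha overlaps epsilon ✓
(alpha, mu): alpha overlaps mu ✓
(delta, alpha): delta overlaps alpha ✓
(delta, mu): delta overlaps mu ✓
(lambda, beta): lambda overlaps beta ✓
(mu, epsilon): mu overlaps epsilon ✓
(mu, zeta): mu overlaps zeta ✓
Count: 7.

7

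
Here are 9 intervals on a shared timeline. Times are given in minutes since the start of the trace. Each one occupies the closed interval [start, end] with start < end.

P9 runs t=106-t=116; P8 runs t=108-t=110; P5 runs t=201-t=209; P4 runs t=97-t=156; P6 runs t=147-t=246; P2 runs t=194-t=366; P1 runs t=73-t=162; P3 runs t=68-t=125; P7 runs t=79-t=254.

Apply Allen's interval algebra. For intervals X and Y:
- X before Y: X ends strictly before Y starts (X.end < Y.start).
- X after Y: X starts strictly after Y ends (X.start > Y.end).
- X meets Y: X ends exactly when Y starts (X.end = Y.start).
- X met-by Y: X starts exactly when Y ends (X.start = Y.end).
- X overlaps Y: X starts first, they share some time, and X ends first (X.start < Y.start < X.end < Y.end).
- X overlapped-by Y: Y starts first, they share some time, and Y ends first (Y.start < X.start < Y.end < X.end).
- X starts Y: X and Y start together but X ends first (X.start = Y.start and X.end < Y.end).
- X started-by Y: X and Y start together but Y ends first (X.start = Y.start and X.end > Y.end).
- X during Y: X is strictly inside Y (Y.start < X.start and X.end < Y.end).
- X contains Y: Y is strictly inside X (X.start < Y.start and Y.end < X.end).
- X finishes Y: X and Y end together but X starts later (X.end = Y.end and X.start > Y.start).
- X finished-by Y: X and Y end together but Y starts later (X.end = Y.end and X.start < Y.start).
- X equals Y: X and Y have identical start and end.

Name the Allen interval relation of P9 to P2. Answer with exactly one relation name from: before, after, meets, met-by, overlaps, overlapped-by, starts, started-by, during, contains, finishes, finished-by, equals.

before

P9 = [t=106, t=116]; P2 = [t=194, t=366].
Compare endpoints: P9.start < P2.start, P9.start < P2.end, P9.end < P2.start, P9.end < P2.end.
That pattern is 'before'.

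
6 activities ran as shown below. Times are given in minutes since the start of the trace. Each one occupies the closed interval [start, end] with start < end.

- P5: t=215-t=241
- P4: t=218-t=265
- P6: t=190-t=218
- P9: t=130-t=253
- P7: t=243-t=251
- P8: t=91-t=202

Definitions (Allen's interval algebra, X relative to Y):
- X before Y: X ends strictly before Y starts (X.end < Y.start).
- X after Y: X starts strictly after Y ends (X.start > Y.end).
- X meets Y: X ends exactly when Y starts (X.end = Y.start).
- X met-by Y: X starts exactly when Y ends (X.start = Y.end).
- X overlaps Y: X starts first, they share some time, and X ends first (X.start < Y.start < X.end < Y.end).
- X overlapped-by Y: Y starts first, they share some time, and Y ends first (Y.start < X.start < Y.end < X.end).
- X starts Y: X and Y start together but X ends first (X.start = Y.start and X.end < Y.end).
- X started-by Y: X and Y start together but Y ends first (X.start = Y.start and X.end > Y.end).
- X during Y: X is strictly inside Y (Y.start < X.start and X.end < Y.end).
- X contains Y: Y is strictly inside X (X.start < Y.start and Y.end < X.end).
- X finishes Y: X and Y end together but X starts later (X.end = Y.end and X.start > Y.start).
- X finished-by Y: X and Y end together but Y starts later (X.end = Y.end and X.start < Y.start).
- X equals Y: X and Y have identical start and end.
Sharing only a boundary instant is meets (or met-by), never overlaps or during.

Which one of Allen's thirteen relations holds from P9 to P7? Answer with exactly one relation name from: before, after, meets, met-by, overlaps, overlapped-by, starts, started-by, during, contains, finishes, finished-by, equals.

contains

P9 = [t=130, t=253]; P7 = [t=243, t=251].
Compare endpoints: P9.start < P7.start, P9.start < P7.end, P9.end > P7.start, P9.end > P7.end.
That pattern is 'contains'.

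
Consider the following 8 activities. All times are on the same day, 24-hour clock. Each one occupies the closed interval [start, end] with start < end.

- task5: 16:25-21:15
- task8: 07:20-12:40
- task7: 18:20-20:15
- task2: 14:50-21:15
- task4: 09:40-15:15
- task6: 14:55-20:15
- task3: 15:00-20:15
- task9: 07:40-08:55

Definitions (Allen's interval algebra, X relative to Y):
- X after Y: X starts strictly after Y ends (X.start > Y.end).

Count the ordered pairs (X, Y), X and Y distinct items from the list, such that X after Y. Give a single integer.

13

Checking all 56 ordered pairs for relation 'after'; matching pairs in alphabetical order:
(task2, task8): task2 after task8 ✓
(task2, task9): task2 after task9 ✓
(task3, task8): task3 after task8 ✓
(task3, task9): task3 after task9 ✓
(task4, task9): task4 after task9 ✓
(task5, task4): task5 after task4 ✓
(task5, task8): task5 after task8 ✓
(task5, task9): task5 after task9 ✓
(task6, task8): task6 after task8 ✓
(task6, task9): task6 after task9 ✓
(task7, task4): task7 after task4 ✓
(task7, task8): task7 after task8 ✓
(task7, task9): task7 after task9 ✓
Count: 13.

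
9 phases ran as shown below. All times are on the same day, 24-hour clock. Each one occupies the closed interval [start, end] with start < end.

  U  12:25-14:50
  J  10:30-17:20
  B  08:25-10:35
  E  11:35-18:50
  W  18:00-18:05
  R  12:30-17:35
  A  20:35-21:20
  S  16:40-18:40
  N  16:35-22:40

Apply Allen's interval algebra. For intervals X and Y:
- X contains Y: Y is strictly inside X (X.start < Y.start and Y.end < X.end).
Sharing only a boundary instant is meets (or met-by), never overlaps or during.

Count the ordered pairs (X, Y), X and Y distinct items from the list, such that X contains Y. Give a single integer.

9

Checking all 72 ordered pairs for relation 'contains'; matching pairs in alphabetical order:
(E, R): E contains R ✓
(E, S): E contains S ✓
(E, U): E contains U ✓
(E, W): E contains W ✓
(J, U): J contains U ✓
(N, A): N contains A ✓
(N, S): N contains S ✓
(N, W): N contains W ✓
(S, W): S contains W ✓
Count: 9.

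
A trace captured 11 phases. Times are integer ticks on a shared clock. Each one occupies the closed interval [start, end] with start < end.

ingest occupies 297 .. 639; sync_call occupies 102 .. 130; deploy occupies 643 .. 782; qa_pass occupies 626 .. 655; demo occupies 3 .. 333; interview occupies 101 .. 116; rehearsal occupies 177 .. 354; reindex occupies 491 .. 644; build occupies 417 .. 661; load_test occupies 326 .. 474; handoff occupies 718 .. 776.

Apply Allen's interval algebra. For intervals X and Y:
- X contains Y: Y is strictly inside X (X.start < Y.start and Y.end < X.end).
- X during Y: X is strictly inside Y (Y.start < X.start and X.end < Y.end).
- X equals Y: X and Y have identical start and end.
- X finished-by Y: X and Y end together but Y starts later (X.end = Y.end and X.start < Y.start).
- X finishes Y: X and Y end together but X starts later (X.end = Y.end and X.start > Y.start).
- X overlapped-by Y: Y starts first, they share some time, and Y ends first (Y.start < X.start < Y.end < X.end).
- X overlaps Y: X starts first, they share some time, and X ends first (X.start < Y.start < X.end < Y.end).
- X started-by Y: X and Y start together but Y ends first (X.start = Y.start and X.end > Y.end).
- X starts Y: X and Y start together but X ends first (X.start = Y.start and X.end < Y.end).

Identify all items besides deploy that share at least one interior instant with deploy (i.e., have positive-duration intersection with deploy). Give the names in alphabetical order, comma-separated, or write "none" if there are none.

build, handoff, qa_pass, reindex

Target deploy = [643, 782].
build [417, 661] → overlaps → yes.
demo [3, 333] → before → no.
handoff [718, 776] → during → yes.
ingest [297, 639] → before → no.
interview [101, 116] → before → no.
load_test [326, 474] → before → no.
qa_pass [626, 655] → overlaps → yes.
rehearsal [177, 354] → before → no.
reindex [491, 644] → overlaps → yes.
sync_call [102, 130] → before → no.
Result: build, handoff, qa_pass, reindex.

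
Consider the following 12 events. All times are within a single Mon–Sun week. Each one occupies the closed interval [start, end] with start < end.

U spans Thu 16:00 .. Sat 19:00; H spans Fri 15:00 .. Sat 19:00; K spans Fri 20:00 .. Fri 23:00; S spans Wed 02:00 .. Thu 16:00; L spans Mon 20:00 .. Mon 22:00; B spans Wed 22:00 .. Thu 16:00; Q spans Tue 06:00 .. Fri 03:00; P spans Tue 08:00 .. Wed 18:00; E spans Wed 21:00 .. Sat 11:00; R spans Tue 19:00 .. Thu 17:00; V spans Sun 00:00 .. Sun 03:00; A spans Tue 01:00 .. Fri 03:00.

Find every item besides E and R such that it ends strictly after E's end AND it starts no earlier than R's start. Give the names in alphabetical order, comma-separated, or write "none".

Conditions: its end is strictly after E's end (X.end > Sat 11:00) AND its start is no earlier than R's start (X.start >= Tue 19:00).
A: end Fri 03:00 > Sat 11:00? ✗; start Tue 01:00 >= Tue 19:00? ✗ → no.
B: end Thu 16:00 > Sat 11:00? ✗; start Wed 22:00 >= Tue 19:00? ✓ → no.
H: end Sat 19:00 > Sat 11:00? ✓; start Fri 15:00 >= Tue 19:00? ✓ → yes.
K: end Fri 23:00 > Sat 11:00? ✗; start Fri 20:00 >= Tue 19:00? ✓ → no.
L: end Mon 22:00 > Sat 11:00? ✗; start Mon 20:00 >= Tue 19:00? ✗ → no.
P: end Wed 18:00 > Sat 11:00? ✗; start Tue 08:00 >= Tue 19:00? ✗ → no.
Q: end Fri 03:00 > Sat 11:00? ✗; start Tue 06:00 >= Tue 19:00? ✗ → no.
S: end Thu 16:00 > Sat 11:00? ✗; start Wed 02:00 >= Tue 19:00? ✓ → no.
U: end Sat 19:00 > Sat 11:00? ✓; start Thu 16:00 >= Tue 19:00? ✓ → yes.
V: end Sun 03:00 > Sat 11:00? ✓; start Sun 00:00 >= Tue 19:00? ✓ → yes.
Result: H, U, V.

H, U, V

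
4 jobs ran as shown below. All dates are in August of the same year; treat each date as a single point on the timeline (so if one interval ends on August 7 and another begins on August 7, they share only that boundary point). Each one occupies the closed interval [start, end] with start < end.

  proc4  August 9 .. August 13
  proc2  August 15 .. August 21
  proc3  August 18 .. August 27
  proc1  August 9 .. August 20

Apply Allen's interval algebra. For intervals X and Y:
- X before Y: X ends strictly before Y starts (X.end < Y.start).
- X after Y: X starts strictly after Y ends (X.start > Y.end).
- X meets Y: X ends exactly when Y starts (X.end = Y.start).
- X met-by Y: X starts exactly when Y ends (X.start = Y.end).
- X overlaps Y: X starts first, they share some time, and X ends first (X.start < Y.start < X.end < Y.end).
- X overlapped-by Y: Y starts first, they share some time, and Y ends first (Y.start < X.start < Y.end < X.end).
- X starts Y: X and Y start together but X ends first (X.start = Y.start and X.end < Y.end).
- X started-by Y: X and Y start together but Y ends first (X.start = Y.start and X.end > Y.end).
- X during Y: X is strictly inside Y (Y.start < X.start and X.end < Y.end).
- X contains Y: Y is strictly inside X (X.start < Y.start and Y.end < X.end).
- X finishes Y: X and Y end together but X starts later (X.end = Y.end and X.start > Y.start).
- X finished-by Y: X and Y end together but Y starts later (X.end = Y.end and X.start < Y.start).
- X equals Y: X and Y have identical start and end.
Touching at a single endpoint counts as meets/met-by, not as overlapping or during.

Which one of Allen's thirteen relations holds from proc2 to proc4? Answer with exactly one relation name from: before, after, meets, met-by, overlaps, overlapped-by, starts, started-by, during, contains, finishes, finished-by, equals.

proc2 = [August 15, August 21]; proc4 = [August 9, August 13].
Compare endpoints: proc2.start > proc4.start, proc2.start > proc4.end, proc2.end > proc4.start, proc2.end > proc4.end.
That pattern is 'after'.

after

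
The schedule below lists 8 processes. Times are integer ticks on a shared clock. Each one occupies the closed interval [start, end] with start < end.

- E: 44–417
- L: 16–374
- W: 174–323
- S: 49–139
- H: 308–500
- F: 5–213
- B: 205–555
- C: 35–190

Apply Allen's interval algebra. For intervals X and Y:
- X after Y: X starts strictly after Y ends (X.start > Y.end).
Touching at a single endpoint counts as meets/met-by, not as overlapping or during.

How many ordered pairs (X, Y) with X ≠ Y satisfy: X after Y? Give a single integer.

6

Checking all 56 ordered pairs for relation 'after'; matching pairs in alphabetical order:
(B, C): B after C ✓
(B, S): B after S ✓
(H, C): H after C ✓
(H, F): H after F ✓
(H, S): H after S ✓
(W, S): W after S ✓
Count: 6.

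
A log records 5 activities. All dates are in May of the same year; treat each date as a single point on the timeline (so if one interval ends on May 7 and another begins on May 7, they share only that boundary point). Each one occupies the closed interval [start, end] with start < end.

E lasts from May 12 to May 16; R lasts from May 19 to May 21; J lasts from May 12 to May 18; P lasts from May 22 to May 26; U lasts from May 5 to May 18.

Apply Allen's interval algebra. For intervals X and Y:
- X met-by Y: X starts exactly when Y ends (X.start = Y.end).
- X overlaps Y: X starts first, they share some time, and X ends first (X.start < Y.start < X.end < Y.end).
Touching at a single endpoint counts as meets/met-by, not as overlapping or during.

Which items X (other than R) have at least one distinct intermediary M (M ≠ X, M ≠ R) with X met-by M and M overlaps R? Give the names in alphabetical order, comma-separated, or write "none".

none

Target R = [May 19, May 21].
Intermediaries M with M overlaps R: none.
Union: none.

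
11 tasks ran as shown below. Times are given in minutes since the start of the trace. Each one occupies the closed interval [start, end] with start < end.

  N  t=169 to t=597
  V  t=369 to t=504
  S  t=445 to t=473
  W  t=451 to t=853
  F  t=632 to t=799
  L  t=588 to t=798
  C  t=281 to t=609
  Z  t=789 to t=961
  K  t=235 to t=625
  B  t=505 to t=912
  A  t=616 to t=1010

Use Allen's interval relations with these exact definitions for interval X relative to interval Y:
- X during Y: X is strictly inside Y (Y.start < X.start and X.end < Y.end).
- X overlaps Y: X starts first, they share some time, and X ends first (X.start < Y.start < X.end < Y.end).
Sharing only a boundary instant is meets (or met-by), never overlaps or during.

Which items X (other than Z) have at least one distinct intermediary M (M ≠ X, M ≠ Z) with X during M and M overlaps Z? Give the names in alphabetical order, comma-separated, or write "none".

F, L

Target Z = [t=789, t=961].
Intermediaries M with M overlaps Z: B, F, L, W.
Via B — items with X during B: F, L.
Via F — items with X during F: none.
Via L — items with X during L: none.
Via W — items with X during W: F, L.
Union: F, L.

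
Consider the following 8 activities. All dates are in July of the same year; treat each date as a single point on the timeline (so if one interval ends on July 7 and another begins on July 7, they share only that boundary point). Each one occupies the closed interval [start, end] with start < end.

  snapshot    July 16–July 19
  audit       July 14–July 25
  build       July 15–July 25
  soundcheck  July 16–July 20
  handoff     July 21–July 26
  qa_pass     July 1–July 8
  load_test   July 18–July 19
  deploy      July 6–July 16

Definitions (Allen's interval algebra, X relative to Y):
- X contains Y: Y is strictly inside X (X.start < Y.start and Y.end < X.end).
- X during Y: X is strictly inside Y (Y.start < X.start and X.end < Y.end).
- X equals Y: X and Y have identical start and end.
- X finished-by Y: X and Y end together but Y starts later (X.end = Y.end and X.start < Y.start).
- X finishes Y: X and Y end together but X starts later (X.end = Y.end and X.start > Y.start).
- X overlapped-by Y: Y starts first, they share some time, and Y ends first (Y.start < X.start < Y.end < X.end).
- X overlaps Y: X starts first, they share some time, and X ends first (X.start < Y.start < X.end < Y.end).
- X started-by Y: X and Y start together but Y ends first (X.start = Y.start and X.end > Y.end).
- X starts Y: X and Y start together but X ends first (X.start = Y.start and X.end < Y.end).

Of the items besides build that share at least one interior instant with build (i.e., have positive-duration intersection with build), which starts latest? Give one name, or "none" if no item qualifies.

Target build = [July 15, July 25].
audit [July 14, July 25] → finished-by → candidate.
deploy [July 6, July 16] → overlaps → candidate.
handoff [July 21, July 26] → overlapped-by → candidate.
load_test [July 18, July 19] → during → candidate.
qa_pass [July 1, July 8] → before → excluded.
snapshot [July 16, July 19] → during → candidate.
soundcheck [July 16, July 20] → during → candidate.
Among candidates, latest start is July 21 → handoff.

handoff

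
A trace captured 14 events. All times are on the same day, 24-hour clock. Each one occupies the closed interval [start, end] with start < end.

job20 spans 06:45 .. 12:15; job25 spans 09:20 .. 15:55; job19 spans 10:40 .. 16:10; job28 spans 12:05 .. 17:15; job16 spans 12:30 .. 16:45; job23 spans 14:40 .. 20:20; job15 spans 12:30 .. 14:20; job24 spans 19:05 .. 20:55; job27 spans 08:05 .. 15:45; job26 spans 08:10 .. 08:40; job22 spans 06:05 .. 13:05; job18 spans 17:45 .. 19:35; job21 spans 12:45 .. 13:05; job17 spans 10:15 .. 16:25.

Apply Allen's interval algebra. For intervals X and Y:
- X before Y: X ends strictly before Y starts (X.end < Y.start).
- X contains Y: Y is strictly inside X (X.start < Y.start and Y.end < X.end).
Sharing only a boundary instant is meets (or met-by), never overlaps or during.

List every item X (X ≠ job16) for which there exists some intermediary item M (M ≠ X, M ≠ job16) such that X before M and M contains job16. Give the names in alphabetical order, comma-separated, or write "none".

job26

Target job16 = [12:30, 16:45].
Intermediaries M with M contains job16: job28.
Via job28 — items with X before job28: job26.
Union: job26.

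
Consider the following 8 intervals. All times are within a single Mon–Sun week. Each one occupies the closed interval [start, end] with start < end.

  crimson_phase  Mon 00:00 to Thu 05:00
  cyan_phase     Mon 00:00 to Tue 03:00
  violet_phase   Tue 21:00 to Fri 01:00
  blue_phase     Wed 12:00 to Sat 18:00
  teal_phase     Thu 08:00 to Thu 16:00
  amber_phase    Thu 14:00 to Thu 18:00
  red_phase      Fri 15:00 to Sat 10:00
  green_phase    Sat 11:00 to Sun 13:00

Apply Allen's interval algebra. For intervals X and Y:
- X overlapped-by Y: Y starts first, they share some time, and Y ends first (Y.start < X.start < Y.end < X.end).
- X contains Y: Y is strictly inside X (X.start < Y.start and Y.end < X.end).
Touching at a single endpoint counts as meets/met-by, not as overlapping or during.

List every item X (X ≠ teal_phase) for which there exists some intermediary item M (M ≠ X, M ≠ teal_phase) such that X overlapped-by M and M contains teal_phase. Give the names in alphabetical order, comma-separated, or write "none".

blue_phase, green_phase

Target teal_phase = [Thu 08:00, Thu 16:00].
Intermediaries M with M contains teal_phase: blue_phase, violet_phase.
Via blue_phase — items with X overlapped-by blue_phase: green_phase.
Via violet_phase — items with X overlapped-by violet_phase: blue_phase.
Union: blue_phase, green_phase.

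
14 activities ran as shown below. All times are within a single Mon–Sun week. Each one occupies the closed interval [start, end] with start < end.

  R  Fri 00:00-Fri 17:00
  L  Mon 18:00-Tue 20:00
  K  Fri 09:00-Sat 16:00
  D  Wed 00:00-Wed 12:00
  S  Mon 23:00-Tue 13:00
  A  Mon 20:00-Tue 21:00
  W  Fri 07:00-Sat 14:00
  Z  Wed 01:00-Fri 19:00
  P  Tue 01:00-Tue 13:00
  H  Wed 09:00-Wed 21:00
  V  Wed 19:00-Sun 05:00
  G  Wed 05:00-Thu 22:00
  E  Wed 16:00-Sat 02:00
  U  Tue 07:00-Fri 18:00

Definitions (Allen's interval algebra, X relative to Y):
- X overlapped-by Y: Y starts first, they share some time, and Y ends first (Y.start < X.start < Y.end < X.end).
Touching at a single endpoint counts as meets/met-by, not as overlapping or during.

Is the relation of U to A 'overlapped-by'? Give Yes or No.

U = [Tue 07:00, Fri 18:00], A = [Mon 20:00, Tue 21:00].
Actual relation of U to A: overlapped-by.
Asked whether 'overlapped-by' holds → Yes.

Yes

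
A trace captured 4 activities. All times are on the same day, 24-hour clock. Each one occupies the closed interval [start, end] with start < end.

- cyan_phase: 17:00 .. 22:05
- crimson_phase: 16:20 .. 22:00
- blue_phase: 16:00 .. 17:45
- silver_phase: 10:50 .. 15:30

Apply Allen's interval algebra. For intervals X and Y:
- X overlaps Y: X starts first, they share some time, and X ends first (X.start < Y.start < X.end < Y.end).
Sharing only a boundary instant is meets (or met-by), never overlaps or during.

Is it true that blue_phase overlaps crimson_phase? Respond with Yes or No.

Yes

blue_phase = [16:00, 17:45], crimson_phase = [16:20, 22:00].
Actual relation of blue_phase to crimson_phase: overlaps.
Asked whether 'overlaps' holds → Yes.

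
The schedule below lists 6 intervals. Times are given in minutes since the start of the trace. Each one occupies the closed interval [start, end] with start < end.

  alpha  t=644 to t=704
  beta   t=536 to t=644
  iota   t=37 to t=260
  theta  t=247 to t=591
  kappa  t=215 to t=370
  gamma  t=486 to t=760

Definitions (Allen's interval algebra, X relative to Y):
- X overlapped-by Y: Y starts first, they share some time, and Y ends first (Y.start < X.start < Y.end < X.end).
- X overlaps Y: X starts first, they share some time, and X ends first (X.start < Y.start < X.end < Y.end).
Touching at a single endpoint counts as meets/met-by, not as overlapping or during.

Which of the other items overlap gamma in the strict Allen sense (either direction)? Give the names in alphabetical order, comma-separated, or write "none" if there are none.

Target gamma = [t=486, t=760].
alpha [t=644, t=704] → during → no.
beta [t=536, t=644] → during → no.
iota [t=37, t=260] → before → no.
kappa [t=215, t=370] → before → no.
theta [t=247, t=591] → overlaps → yes.
Result: theta.

theta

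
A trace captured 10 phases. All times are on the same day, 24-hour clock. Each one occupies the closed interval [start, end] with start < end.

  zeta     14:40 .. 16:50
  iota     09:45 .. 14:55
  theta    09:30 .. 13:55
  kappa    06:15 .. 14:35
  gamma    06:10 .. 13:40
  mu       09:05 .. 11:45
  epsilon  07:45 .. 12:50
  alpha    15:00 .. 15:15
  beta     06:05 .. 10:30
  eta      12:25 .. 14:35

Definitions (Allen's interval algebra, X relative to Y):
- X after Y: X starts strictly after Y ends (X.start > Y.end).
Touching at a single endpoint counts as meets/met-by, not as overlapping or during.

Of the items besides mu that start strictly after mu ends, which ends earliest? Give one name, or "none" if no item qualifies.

eta

Target mu = [09:05, 11:45].
alpha [15:00, 15:15] → after → candidate.
beta [06:05, 10:30] → overlaps → excluded.
epsilon [07:45, 12:50] → contains → excluded.
eta [12:25, 14:35] → after → candidate.
gamma [06:10, 13:40] → contains → excluded.
iota [09:45, 14:55] → overlapped-by → excluded.
kappa [06:15, 14:35] → contains → excluded.
theta [09:30, 13:55] → overlapped-by → excluded.
zeta [14:40, 16:50] → after → candidate.
Among candidates, earliest end is 14:35 → eta.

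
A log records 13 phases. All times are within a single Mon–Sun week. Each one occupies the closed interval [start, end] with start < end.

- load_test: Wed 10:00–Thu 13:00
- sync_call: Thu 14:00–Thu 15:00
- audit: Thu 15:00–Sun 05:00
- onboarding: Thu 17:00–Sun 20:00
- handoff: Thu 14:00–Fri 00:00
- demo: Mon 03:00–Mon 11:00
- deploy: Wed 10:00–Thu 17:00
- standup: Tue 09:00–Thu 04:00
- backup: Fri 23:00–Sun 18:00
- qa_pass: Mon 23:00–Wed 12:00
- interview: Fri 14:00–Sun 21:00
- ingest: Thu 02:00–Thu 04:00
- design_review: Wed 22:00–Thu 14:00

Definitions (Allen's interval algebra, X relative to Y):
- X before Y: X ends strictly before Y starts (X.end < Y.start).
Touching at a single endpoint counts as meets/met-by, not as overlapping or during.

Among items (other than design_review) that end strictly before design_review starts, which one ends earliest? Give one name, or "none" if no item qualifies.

demo

Target design_review = [Wed 22:00, Thu 14:00].
audit [Thu 15:00, Sun 05:00] → after → excluded.
backup [Fri 23:00, Sun 18:00] → after → excluded.
demo [Mon 03:00, Mon 11:00] → before → candidate.
deploy [Wed 10:00, Thu 17:00] → contains → excluded.
handoff [Thu 14:00, Fri 00:00] → met-by → excluded.
ingest [Thu 02:00, Thu 04:00] → during → excluded.
interview [Fri 14:00, Sun 21:00] → after → excluded.
load_test [Wed 10:00, Thu 13:00] → overlaps → excluded.
onboarding [Thu 17:00, Sun 20:00] → after → excluded.
qa_pass [Mon 23:00, Wed 12:00] → before → candidate.
standup [Tue 09:00, Thu 04:00] → overlaps → excluded.
sync_call [Thu 14:00, Thu 15:00] → met-by → excluded.
Among candidates, earliest end is Mon 11:00 → demo.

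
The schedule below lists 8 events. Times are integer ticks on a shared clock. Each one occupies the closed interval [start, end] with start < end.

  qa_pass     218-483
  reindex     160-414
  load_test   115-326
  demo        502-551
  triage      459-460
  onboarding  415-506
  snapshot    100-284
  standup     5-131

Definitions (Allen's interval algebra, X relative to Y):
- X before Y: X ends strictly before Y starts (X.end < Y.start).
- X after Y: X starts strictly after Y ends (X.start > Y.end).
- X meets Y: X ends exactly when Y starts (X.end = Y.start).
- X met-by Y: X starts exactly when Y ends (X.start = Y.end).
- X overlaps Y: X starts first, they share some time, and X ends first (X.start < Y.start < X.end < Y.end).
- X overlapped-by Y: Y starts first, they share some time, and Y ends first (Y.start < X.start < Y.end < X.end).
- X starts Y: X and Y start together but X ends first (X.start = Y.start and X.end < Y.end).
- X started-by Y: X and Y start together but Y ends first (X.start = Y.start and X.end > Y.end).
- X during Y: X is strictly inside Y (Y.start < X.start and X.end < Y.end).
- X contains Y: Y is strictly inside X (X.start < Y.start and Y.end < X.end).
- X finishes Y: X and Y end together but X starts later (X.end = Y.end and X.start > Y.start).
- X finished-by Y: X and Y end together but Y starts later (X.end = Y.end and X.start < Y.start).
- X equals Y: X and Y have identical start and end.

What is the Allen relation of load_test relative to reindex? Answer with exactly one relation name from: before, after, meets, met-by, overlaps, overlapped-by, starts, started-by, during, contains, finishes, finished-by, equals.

overlaps

load_test = [115, 326]; reindex = [160, 414].
Compare endpoints: load_test.start < reindex.start, load_test.start < reindex.end, load_test.end > reindex.start, load_test.end < reindex.end.
That pattern is 'overlaps'.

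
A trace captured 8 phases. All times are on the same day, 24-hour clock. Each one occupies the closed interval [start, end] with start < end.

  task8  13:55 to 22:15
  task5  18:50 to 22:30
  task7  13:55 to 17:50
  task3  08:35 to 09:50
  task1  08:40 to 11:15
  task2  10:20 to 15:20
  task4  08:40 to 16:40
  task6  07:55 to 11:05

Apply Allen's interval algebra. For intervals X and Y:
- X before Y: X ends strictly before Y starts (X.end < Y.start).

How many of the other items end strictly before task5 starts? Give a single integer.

6

Target task5 = [18:50, 22:30].
task1 [08:40, 11:15] → before → counts.
task2 [10:20, 15:20] → before → counts.
task3 [08:35, 09:50] → before → counts.
task4 [08:40, 16:40] → before → counts.
task6 [07:55, 11:05] → before → counts.
task7 [13:55, 17:50] → before → counts.
task8 [13:55, 22:15] → overlaps → no.
Total: 6.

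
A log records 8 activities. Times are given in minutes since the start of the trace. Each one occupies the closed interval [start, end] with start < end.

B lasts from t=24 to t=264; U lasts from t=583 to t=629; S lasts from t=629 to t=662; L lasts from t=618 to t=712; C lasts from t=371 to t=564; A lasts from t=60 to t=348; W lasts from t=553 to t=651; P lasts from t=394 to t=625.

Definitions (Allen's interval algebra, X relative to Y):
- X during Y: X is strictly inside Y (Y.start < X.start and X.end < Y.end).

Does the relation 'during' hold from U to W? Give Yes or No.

Yes

U = [t=583, t=629], W = [t=553, t=651].
Actual relation of U to W: during.
Asked whether 'during' holds → Yes.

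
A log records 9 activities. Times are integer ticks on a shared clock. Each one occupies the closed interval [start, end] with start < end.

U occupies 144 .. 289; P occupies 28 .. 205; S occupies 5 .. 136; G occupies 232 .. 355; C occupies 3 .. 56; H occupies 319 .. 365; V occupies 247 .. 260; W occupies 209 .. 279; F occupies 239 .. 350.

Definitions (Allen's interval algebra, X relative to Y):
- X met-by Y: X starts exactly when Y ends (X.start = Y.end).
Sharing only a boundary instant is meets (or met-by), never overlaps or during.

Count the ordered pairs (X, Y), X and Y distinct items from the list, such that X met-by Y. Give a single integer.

0

Checking all 72 ordered pairs for relation 'met-by'; matching pairs in alphabetical order:
No pair satisfies it.
Count: 0.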